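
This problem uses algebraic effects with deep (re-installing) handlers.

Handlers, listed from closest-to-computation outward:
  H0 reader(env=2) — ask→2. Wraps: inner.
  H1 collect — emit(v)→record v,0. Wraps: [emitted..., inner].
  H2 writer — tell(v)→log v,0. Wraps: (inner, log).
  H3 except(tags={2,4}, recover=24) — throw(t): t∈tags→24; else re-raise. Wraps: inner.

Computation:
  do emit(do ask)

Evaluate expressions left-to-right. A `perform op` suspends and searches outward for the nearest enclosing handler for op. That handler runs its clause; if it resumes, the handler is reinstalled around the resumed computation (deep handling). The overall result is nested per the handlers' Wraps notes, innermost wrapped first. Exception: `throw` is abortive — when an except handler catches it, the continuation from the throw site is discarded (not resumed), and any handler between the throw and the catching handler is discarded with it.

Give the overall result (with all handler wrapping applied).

Step-by-step:
ask @ H0 ⇒ 2
emit(2) @ H1 ⇒ out+=2
H0 returns 0
H1 returns [2, 0]
H2 returns ([2, 0], ())
H3 returns ([2, 0], ())
= ([2, 0], ())

Answer: ([2, 0], ())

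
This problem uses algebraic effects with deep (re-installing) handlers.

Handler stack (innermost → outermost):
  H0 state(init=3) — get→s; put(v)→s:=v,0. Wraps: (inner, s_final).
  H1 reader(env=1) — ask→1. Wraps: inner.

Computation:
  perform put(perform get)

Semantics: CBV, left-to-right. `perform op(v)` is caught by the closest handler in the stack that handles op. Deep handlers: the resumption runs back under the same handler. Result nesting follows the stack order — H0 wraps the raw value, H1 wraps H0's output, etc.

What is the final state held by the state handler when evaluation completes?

Answer: 3

Evaluation trace:
get @ H0 ⇒ 3
put(3) @ H0 ⇒ s:=3
H0 returns (0, 3)
H1 returns (0, 3)
= (0, 3)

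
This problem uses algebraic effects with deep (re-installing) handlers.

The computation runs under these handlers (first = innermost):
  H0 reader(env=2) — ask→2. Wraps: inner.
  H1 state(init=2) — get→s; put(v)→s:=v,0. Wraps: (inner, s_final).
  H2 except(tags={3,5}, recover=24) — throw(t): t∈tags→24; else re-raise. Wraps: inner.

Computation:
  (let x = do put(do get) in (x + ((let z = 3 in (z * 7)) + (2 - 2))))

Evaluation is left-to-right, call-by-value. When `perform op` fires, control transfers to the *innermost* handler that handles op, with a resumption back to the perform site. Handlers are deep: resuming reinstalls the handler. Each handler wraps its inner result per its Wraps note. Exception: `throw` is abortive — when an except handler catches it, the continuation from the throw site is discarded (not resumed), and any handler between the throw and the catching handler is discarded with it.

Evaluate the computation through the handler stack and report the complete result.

Answer: (21, 2)

Step-by-step:
get @ H1 ⇒ 2
put(2) @ H1 ⇒ s:=2
H0 returns 21
H1 returns (21, 2)
H2 returns (21, 2)
= (21, 2)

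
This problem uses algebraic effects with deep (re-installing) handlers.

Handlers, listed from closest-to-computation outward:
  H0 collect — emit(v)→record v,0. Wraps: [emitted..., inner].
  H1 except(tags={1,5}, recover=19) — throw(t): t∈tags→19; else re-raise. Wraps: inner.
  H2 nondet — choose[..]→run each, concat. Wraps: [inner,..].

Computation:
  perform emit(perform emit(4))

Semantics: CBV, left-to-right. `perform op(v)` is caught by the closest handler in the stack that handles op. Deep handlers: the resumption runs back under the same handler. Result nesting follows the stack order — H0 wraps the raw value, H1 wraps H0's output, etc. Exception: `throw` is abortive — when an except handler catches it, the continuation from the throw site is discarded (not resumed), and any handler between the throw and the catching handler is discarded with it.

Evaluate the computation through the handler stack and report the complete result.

Working:
emit(4) @ H0 ⇒ out+=4
emit(0) @ H0 ⇒ out+=0
H0 returns [4, 0, 0]
H1 returns [4, 0, 0]
H2 returns [[4, 0, 0]]
= [[4, 0, 0]]

Answer: [[4, 0, 0]]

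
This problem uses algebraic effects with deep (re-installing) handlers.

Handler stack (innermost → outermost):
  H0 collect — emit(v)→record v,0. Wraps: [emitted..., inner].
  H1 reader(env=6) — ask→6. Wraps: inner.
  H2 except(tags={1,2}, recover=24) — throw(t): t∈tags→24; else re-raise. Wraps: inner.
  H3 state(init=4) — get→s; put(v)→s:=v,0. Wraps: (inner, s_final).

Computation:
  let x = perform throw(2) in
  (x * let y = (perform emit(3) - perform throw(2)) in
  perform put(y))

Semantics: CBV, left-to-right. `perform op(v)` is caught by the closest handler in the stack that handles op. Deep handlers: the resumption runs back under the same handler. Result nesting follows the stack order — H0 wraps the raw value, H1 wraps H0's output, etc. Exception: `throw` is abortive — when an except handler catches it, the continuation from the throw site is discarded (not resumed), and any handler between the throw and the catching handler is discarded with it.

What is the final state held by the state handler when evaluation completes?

Working:
throw(2) @ H2 caught ⇒ 24
H3 returns (24, 4)
= (24, 4)

Answer: 4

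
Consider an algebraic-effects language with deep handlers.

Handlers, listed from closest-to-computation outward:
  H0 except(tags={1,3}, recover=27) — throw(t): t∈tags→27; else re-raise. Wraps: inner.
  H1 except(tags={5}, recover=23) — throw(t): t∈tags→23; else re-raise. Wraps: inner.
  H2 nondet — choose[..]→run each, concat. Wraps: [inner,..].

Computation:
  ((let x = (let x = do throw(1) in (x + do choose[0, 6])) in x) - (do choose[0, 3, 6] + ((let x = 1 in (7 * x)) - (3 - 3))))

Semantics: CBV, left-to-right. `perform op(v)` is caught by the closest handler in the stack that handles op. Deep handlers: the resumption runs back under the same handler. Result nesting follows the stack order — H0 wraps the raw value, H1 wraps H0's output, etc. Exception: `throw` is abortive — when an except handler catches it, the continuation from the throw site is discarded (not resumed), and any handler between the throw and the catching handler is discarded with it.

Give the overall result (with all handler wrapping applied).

Evaluation trace:
throw(1) @ H0 caught ⇒ 27
H1 returns 27
H2 returns [27]
= [27]

Answer: [27]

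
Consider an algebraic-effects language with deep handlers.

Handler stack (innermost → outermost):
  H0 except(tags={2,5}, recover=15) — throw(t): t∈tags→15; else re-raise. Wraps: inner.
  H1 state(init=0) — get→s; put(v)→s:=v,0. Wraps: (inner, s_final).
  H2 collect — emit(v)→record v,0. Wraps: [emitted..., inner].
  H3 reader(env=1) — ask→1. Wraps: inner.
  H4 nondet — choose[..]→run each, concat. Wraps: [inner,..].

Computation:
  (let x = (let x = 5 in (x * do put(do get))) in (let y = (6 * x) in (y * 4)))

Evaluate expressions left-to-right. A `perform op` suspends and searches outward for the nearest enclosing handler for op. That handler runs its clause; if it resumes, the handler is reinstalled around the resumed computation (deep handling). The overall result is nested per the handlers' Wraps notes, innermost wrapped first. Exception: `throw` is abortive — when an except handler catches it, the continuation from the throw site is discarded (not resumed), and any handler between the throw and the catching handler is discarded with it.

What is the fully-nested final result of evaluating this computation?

Evaluation trace:
get @ H1 ⇒ 0
put(0) @ H1 ⇒ s:=0
H0 returns 0
H1 returns (0, 0)
H2 returns [(0, 0)]
H3 returns [(0, 0)]
H4 returns [[(0, 0)]]
= [[(0, 0)]]

Answer: [[(0, 0)]]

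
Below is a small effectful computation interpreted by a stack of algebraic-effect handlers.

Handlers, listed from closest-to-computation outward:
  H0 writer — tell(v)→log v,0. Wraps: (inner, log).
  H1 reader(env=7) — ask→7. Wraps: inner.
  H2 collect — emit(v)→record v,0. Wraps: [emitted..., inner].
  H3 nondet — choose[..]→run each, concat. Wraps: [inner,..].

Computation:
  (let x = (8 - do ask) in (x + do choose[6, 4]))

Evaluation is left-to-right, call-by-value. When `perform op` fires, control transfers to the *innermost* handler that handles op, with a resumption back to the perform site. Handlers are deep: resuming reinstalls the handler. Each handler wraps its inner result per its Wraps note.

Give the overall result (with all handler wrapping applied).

Answer: [[(7, ())], [(5, ())]]

Step-by-step:
ask @ H1 ⇒ 7
choose[6, 4] @ H3
  branch[0] choose=6:
    H0 returns (7, ())
    H1 returns (7, ())
    H2 returns [(7, ())]
    H3 returns [[(7, ())]]
  branch[1] choose=4:
    H0 returns (5, ())
    H1 returns (5, ())
    H2 returns [(5, ())]
    H3 returns [[(5, ())]]
= [[(7, ())], [(5, ())]]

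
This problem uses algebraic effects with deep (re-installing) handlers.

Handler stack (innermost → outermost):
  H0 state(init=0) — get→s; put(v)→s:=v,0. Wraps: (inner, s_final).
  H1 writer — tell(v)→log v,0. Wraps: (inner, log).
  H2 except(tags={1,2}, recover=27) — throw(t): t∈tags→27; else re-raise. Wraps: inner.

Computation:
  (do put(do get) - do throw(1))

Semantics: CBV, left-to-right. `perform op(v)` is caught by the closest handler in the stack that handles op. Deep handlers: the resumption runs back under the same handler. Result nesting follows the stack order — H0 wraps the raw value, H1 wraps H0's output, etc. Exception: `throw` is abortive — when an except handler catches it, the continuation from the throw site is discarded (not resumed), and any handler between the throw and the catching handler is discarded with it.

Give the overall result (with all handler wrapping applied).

Answer: 27

Evaluation trace:
get @ H0 ⇒ 0
put(0) @ H0 ⇒ s:=0
throw(1) @ H2 caught ⇒ 27
= 27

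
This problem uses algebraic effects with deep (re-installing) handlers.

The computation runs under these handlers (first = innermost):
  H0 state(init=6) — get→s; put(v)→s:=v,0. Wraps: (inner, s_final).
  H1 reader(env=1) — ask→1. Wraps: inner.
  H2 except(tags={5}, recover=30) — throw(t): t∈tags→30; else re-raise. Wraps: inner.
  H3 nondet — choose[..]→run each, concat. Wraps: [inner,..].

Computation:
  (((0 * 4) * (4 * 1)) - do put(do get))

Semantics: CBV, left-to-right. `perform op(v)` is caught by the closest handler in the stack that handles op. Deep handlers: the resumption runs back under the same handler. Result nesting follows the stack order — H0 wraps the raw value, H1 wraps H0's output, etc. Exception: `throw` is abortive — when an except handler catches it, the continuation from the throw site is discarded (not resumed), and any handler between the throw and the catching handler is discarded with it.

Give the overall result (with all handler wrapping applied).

Step-by-step:
get @ H0 ⇒ 6
put(6) @ H0 ⇒ s:=6
H0 returns (0, 6)
H1 returns (0, 6)
H2 returns (0, 6)
H3 returns [(0, 6)]
= [(0, 6)]

Answer: [(0, 6)]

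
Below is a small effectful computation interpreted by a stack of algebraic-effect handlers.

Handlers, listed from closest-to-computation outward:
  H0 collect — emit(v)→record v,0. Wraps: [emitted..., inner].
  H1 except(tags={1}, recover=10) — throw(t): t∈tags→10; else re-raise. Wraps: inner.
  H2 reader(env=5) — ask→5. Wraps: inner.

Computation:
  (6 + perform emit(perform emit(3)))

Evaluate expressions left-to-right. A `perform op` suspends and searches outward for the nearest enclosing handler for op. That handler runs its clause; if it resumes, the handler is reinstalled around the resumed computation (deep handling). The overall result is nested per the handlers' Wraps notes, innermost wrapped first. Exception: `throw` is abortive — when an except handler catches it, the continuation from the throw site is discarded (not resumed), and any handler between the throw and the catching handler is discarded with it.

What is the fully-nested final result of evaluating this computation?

Answer: [3, 0, 6]

Step-by-step:
emit(3) @ H0 ⇒ out+=3
emit(0) @ H0 ⇒ out+=0
H0 returns [3, 0, 6]
H1 returns [3, 0, 6]
H2 returns [3, 0, 6]
= [3, 0, 6]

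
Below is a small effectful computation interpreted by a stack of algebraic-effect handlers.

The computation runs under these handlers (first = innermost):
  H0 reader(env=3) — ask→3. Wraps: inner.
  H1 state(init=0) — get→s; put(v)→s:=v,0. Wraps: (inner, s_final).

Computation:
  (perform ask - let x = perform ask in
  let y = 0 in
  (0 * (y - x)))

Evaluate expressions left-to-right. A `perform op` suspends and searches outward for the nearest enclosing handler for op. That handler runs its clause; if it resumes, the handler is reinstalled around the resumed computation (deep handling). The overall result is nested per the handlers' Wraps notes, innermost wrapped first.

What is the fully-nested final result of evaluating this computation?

Answer: (3, 0)

Step-by-step:
ask @ H0 ⇒ 3
ask @ H0 ⇒ 3
H0 returns 3
H1 returns (3, 0)
= (3, 0)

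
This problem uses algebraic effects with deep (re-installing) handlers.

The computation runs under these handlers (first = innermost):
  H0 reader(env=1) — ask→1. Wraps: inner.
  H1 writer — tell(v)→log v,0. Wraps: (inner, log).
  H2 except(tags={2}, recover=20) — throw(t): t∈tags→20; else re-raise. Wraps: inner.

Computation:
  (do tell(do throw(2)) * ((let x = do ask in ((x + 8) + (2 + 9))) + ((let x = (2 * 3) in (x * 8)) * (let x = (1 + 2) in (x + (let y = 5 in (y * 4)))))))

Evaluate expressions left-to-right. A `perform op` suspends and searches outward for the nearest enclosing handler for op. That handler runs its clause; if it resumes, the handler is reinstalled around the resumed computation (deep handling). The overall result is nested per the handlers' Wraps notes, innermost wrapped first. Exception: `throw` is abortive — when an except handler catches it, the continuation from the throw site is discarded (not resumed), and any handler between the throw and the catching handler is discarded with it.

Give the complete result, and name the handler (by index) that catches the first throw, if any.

Answer: 20 ; first throw caught by: H2

Evaluation trace:
throw(2) @ H2 caught ⇒ 20
= 20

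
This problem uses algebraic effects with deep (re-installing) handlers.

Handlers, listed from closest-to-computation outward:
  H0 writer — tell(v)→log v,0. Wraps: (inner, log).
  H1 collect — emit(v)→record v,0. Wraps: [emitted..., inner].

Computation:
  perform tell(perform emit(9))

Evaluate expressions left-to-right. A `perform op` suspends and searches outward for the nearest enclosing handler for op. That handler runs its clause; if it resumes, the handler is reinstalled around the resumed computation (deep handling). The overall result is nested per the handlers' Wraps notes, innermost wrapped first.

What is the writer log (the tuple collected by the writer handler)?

Evaluation trace:
emit(9) @ H1 ⇒ out+=9
tell(0) @ H0 ⇒ log+=0
H0 returns (0, (0))
H1 returns [9, (0, (0))]
= [9, (0, (0))]

Answer: (0)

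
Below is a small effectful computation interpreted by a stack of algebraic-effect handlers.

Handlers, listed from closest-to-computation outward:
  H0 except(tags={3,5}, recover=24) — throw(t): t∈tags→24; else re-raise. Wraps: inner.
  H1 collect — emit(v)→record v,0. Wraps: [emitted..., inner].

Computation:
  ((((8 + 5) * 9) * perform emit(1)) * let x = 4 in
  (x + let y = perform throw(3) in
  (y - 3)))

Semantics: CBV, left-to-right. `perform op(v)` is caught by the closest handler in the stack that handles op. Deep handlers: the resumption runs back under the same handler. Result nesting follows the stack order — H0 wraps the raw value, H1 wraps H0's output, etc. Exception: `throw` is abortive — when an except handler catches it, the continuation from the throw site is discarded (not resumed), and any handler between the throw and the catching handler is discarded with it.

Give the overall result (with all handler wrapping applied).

Answer: [1, 24]

Step-by-step:
emit(1) @ H1 ⇒ out+=1
throw(3) @ H0 caught ⇒ 24
H1 returns [1, 24]
= [1, 24]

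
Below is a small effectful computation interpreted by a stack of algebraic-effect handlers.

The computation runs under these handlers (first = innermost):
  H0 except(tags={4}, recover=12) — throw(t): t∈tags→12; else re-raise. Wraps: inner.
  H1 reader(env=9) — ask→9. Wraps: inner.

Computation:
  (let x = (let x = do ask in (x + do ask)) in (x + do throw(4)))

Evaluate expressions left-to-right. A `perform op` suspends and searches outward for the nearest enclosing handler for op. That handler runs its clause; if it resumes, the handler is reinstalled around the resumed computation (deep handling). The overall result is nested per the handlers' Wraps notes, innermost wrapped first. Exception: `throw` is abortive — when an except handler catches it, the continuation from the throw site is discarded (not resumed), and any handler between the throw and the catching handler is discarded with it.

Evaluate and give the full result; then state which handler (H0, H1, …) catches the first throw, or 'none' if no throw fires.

Answer: 12 ; first throw caught by: H0

Evaluation trace:
ask @ H1 ⇒ 9
ask @ H1 ⇒ 9
throw(4) @ H0 caught ⇒ 12
H1 returns 12
= 12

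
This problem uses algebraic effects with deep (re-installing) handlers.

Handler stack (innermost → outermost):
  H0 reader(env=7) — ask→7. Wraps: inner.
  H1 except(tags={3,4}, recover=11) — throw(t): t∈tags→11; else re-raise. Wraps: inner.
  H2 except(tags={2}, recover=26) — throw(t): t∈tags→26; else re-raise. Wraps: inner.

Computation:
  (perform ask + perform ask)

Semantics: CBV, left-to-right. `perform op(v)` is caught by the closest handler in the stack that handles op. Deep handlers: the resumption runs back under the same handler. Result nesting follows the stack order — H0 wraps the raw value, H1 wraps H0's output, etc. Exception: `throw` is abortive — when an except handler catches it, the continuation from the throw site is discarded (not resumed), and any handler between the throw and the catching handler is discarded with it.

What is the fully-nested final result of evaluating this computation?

Answer: 14

Step-by-step:
ask @ H0 ⇒ 7
ask @ H0 ⇒ 7
H0 returns 14
H1 returns 14
H2 returns 14
= 14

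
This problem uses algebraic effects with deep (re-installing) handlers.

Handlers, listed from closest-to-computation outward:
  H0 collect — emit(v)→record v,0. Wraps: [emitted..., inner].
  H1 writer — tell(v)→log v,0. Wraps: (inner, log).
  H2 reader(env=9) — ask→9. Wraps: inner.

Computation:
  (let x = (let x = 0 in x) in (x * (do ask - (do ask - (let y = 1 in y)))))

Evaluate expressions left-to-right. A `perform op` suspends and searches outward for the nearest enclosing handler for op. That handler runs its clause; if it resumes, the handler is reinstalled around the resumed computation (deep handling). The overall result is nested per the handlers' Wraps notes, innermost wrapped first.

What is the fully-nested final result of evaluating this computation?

Working:
ask @ H2 ⇒ 9
ask @ H2 ⇒ 9
H0 returns [0]
H1 returns ([0], ())
H2 returns ([0], ())
= ([0], ())

Answer: ([0], ())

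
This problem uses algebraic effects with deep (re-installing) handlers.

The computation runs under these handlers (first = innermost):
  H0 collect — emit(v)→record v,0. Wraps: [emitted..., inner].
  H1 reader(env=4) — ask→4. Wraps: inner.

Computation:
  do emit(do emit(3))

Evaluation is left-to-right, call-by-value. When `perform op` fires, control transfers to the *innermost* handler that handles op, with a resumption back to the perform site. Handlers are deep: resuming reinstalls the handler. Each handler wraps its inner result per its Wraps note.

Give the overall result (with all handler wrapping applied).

Answer: [3, 0, 0]

Step-by-step:
emit(3) @ H0 ⇒ out+=3
emit(0) @ H0 ⇒ out+=0
H0 returns [3, 0, 0]
H1 returns [3, 0, 0]
= [3, 0, 0]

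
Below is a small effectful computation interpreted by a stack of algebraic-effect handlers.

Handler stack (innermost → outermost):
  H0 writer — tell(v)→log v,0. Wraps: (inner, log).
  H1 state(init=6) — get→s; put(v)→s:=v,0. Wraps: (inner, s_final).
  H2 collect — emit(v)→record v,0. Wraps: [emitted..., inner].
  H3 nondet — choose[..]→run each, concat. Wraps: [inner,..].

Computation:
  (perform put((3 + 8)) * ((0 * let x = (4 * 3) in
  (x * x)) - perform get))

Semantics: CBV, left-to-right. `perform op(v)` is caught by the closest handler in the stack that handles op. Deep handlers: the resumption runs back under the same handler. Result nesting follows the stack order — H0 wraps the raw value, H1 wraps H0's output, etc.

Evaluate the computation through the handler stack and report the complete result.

Evaluation trace:
put(11) @ H1 ⇒ s:=11
get @ H1 ⇒ 11
H0 returns (0, ())
H1 returns ((0, ()), 11)
H2 returns [((0, ()), 11)]
H3 returns [[((0, ()), 11)]]
= [[((0, ()), 11)]]

Answer: [[((0, ()), 11)]]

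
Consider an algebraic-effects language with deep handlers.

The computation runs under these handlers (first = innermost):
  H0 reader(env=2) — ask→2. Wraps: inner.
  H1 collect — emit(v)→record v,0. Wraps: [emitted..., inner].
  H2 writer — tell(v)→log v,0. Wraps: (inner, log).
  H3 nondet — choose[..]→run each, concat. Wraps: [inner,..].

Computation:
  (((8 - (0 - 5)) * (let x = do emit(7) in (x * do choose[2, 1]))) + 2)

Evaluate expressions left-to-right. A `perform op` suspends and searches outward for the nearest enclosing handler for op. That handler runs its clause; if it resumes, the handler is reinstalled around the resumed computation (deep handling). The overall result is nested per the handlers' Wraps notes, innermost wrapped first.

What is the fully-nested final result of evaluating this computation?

Step-by-step:
emit(7) @ H1 ⇒ out+=7
choose[2, 1] @ H3
  branch[0] choose=2:
    H0 returns 2
    H1 returns [7, 2]
    H2 returns ([7, 2], ())
    H3 returns [([7, 2], ())]
  branch[1] choose=1:
    H0 returns 2
    H1 returns [7, 2]
    H2 returns ([7, 2], ())
    H3 returns [([7, 2], ())]
= [([7, 2], ()), ([7, 2], ())]

Answer: [([7, 2], ()), ([7, 2], ())]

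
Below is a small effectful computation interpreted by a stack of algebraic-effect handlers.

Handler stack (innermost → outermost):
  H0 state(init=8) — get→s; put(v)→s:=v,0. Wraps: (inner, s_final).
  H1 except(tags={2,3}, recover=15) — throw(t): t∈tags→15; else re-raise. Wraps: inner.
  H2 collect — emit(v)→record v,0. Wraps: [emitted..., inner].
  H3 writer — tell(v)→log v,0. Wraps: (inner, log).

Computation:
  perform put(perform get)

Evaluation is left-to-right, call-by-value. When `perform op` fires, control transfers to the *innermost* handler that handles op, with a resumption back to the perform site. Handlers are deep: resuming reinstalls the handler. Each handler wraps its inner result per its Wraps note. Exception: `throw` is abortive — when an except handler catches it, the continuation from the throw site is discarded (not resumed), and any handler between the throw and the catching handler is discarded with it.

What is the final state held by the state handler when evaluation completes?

Answer: 8

Working:
get @ H0 ⇒ 8
put(8) @ H0 ⇒ s:=8
H0 returns (0, 8)
H1 returns (0, 8)
H2 returns [(0, 8)]
H3 returns ([(0, 8)], ())
= ([(0, 8)], ())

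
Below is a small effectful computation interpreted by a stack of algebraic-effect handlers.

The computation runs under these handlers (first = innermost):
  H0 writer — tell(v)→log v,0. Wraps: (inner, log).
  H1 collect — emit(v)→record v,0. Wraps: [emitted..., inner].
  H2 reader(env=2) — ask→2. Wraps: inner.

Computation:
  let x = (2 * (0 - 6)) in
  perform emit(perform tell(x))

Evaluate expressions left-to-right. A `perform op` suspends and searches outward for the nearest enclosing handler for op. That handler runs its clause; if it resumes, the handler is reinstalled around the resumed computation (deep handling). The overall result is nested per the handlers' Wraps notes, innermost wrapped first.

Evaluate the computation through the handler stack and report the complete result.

Step-by-step:
tell(-12) @ H0 ⇒ log+=-12
emit(0) @ H1 ⇒ out+=0
H0 returns (0, (-12))
H1 returns [0, (0, (-12))]
H2 returns [0, (0, (-12))]
= [0, (0, (-12))]

Answer: [0, (0, (-12))]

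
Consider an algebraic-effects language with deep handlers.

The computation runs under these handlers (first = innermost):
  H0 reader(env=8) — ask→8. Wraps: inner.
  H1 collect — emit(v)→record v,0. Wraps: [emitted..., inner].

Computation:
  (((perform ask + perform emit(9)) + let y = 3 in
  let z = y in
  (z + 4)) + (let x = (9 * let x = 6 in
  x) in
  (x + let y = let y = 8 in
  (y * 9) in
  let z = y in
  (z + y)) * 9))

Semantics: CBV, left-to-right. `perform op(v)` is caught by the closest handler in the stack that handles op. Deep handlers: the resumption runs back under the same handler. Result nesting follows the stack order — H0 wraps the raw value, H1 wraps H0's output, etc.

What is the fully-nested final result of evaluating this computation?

Answer: [9, 1797]

Working:
ask @ H0 ⇒ 8
emit(9) @ H1 ⇒ out+=9
H0 returns 1797
H1 returns [9, 1797]
= [9, 1797]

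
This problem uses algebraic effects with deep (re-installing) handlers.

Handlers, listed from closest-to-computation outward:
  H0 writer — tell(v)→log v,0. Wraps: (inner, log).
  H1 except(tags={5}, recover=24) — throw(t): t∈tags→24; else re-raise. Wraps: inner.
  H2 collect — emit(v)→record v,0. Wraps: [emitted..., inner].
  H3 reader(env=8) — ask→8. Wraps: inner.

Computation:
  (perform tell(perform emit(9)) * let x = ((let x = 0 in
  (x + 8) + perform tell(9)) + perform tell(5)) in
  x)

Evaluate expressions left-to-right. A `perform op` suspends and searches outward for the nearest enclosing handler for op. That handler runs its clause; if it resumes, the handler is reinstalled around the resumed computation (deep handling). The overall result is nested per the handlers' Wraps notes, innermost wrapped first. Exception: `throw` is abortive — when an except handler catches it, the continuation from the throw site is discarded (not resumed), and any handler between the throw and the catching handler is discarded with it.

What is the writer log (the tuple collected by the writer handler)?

Answer: (0, 9, 5)

Working:
emit(9) @ H2 ⇒ out+=9
tell(0) @ H0 ⇒ log+=0
tell(9) @ H0 ⇒ log+=9
tell(5) @ H0 ⇒ log+=5
H0 returns (0, (0, 9, 5))
H1 returns (0, (0, 9, 5))
H2 returns [9, (0, (0, 9, 5))]
H3 returns [9, (0, (0, 9, 5))]
= [9, (0, (0, 9, 5))]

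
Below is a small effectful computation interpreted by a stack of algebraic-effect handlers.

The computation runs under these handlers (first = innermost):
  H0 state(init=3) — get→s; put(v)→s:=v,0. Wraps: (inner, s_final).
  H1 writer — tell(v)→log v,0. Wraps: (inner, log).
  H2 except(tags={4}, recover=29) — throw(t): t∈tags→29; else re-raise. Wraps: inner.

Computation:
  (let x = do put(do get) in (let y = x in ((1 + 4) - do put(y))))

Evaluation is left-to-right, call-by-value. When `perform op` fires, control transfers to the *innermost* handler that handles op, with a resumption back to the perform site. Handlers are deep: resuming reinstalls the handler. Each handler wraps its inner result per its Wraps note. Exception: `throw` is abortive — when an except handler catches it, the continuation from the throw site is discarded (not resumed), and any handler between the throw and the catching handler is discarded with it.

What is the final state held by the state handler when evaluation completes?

Evaluation trace:
get @ H0 ⇒ 3
put(3) @ H0 ⇒ s:=3
put(0) @ H0 ⇒ s:=0
H0 returns (5, 0)
H1 returns ((5, 0), ())
H2 returns ((5, 0), ())
= ((5, 0), ())

Answer: 0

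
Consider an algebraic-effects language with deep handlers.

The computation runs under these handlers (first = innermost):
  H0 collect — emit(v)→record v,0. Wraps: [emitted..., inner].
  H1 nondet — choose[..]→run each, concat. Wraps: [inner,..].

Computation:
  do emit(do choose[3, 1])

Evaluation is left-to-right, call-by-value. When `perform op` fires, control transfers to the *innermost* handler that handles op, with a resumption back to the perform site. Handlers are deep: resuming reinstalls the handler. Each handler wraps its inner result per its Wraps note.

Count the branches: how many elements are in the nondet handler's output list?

Answer: 2

Step-by-step:
choose[3, 1] @ H1
  branch[0] choose=3:
    emit(3) @ H0 ⇒ out+=3
    H0 returns [3, 0]
    H1 returns [[3, 0]]
  branch[1] choose=1:
    emit(1) @ H0 ⇒ out+=1
    H0 returns [1, 0]
    H1 returns [[1, 0]]
= [[3, 0], [1, 0]]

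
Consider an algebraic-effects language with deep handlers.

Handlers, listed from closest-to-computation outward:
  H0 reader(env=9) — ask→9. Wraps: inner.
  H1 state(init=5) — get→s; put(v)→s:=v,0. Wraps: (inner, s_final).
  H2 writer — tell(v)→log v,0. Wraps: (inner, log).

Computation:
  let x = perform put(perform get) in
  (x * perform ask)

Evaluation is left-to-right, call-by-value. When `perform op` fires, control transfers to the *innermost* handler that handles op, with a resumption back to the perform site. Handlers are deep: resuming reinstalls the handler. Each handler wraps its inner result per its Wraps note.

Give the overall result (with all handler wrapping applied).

Working:
get @ H1 ⇒ 5
put(5) @ H1 ⇒ s:=5
ask @ H0 ⇒ 9
H0 returns 0
H1 returns (0, 5)
H2 returns ((0, 5), ())
= ((0, 5), ())

Answer: ((0, 5), ())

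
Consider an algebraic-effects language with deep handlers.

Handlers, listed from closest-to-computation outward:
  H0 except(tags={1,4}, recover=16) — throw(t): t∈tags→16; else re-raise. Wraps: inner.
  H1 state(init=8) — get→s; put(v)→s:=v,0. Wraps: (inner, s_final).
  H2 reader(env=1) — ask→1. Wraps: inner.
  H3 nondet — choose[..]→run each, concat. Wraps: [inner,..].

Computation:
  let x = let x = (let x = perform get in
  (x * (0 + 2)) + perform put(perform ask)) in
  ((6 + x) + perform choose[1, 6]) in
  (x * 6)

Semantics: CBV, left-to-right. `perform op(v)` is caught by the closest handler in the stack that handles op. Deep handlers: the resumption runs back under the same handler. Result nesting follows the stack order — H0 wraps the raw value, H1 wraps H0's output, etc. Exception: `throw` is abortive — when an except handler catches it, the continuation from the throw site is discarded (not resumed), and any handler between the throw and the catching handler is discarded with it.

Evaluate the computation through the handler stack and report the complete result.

Answer: [(138, 1), (168, 1)]

Working:
get @ H1 ⇒ 8
ask @ H2 ⇒ 1
put(1) @ H1 ⇒ s:=1
choose[1, 6] @ H3
  branch[0] choose=1:
    H0 returns 138
    H1 returns (138, 1)
    H2 returns (138, 1)
    H3 returns [(138, 1)]
  branch[1] choose=6:
    H0 returns 168
    H1 returns (168, 1)
    H2 returns (168, 1)
    H3 returns [(168, 1)]
= [(138, 1), (168, 1)]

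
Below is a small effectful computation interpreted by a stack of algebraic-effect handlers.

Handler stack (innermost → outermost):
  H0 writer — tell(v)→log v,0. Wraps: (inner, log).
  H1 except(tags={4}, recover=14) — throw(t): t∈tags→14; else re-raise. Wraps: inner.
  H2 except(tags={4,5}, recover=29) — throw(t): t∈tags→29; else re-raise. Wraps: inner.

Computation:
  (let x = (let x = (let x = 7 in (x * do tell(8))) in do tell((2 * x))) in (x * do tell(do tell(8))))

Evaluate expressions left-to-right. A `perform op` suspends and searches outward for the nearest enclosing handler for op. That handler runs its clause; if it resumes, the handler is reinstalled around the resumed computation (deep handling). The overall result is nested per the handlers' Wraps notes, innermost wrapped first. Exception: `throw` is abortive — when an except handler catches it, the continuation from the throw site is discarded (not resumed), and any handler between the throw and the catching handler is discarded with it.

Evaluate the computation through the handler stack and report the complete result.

Evaluation trace:
tell(8) @ H0 ⇒ log+=8
tell(0) @ H0 ⇒ log+=0
tell(8) @ H0 ⇒ log+=8
tell(0) @ H0 ⇒ log+=0
H0 returns (0, (8, 0, 8, 0))
H1 returns (0, (8, 0, 8, 0))
H2 returns (0, (8, 0, 8, 0))
= (0, (8, 0, 8, 0))

Answer: (0, (8, 0, 8, 0))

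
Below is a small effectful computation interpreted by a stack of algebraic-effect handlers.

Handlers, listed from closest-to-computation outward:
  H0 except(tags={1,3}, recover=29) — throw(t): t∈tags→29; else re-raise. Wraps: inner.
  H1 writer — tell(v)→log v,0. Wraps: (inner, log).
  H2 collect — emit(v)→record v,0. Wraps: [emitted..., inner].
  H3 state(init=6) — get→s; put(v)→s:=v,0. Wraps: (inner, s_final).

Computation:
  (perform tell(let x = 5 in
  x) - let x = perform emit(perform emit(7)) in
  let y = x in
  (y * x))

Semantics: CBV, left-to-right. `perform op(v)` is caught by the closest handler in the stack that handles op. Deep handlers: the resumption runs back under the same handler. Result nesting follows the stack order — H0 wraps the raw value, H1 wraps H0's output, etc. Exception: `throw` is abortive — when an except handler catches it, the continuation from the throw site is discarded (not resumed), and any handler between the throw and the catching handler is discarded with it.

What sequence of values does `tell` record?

Working:
tell(5) @ H1 ⇒ log+=5
emit(7) @ H2 ⇒ out+=7
emit(0) @ H2 ⇒ out+=0
H0 returns 0
H1 returns (0, (5))
H2 returns [7, 0, (0, (5))]
H3 returns ([7, 0, (0, (5))], 6)
= ([7, 0, (0, (5))], 6)

Answer: (5)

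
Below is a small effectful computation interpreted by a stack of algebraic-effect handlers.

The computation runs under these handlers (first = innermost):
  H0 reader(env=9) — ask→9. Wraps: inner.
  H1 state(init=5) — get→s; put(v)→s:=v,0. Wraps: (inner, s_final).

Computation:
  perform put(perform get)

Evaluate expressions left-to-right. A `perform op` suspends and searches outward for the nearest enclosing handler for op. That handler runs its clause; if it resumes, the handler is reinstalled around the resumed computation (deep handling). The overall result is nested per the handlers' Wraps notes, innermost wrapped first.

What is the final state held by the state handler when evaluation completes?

Working:
get @ H1 ⇒ 5
put(5) @ H1 ⇒ s:=5
H0 returns 0
H1 returns (0, 5)
= (0, 5)

Answer: 5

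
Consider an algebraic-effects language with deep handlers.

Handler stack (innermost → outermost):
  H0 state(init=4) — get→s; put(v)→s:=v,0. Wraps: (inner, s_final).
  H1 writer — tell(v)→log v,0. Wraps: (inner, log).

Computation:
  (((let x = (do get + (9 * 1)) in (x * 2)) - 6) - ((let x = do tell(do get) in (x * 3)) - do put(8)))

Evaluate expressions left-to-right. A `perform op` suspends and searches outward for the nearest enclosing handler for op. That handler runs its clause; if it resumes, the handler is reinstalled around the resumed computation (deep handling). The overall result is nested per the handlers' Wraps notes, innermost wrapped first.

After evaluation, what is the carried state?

Answer: 8

Evaluation trace:
get @ H0 ⇒ 4
get @ H0 ⇒ 4
tell(4) @ H1 ⇒ log+=4
put(8) @ H0 ⇒ s:=8
H0 returns (20, 8)
H1 returns ((20, 8), (4))
= ((20, 8), (4))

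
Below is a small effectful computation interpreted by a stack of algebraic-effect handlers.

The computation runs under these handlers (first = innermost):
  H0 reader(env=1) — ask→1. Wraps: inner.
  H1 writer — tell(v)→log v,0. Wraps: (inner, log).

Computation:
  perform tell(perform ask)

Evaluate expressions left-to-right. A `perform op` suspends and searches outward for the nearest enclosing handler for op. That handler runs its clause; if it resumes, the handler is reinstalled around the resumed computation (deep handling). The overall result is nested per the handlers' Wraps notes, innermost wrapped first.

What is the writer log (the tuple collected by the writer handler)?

Working:
ask @ H0 ⇒ 1
tell(1) @ H1 ⇒ log+=1
H0 returns 0
H1 returns (0, (1))
= (0, (1))

Answer: (1)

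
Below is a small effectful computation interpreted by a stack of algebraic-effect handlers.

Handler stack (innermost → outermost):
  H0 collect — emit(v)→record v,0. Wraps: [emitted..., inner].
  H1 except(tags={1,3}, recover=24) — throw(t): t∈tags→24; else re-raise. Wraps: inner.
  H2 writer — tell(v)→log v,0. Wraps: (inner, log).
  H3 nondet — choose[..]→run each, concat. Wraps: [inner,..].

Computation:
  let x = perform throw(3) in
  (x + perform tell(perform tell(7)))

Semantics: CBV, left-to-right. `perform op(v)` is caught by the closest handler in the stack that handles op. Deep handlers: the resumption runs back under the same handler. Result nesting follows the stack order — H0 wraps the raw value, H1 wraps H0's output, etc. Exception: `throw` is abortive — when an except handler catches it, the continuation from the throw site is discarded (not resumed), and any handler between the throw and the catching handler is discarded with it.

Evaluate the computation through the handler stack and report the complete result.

Working:
throw(3) @ H1 caught ⇒ 24
H2 returns (24, ())
H3 returns [(24, ())]
= [(24, ())]

Answer: [(24, ())]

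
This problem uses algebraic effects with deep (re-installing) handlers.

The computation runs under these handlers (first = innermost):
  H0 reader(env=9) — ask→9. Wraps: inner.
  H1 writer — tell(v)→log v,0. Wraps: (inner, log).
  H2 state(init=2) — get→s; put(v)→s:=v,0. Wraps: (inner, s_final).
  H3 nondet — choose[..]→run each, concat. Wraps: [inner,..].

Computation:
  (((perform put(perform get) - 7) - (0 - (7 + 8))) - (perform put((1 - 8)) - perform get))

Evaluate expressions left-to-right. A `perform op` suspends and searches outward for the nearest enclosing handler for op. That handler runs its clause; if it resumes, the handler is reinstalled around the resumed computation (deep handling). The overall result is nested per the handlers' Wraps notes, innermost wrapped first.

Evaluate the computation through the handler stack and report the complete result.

Answer: [((1, ()), -7)]

Evaluation trace:
get @ H2 ⇒ 2
put(2) @ H2 ⇒ s:=2
put(-7) @ H2 ⇒ s:=-7
get @ H2 ⇒ -7
H0 returns 1
H1 returns (1, ())
H2 returns ((1, ()), -7)
H3 returns [((1, ()), -7)]
= [((1, ()), -7)]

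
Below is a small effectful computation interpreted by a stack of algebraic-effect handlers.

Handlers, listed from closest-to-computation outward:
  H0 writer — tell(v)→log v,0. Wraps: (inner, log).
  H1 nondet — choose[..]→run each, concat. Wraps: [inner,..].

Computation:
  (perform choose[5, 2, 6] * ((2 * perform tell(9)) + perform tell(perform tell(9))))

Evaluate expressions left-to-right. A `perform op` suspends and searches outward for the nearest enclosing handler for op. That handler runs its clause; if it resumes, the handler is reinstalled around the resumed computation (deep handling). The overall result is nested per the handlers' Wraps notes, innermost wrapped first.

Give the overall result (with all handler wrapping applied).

Working:
choose[5, 2, 6] @ H1
  branch[0] choose=5:
    tell(9) @ H0 ⇒ log+=9
    tell(9) @ H0 ⇒ log+=9
    tell(0) @ H0 ⇒ log+=0
    H0 returns (0, (9, 9, 0))
    H1 returns [(0, (9, 9, 0))]
  branch[1] choose=2:
    tell(9) @ H0 ⇒ log+=9
    tell(9) @ H0 ⇒ log+=9
    tell(0) @ H0 ⇒ log+=0
    H0 returns (0, (9, 9, 0))
    H1 returns [(0, (9, 9, 0))]
  branch[2] choose=6:
    tell(9) @ H0 ⇒ log+=9
    tell(9) @ H0 ⇒ log+=9
    tell(0) @ H0 ⇒ log+=0
    H0 returns (0, (9, 9, 0))
    H1 returns [(0, (9, 9, 0))]
= [(0, (9, 9, 0)), (0, (9, 9, 0)), (0, (9, 9, 0))]

Answer: [(0, (9, 9, 0)), (0, (9, 9, 0)), (0, (9, 9, 0))]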